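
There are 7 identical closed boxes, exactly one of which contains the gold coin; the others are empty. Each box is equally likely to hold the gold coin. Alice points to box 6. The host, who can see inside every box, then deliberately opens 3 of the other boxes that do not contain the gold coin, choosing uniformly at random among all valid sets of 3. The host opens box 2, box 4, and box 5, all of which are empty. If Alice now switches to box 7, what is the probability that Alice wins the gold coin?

Apply Bayes' rule, conditioning on where the gold coin actually is.
If it is in any of boxes 1, 3, and 7 (prior 1/7 each): the host has 10 equally likely choices, so probability 1/10; weight (1/7)·(1/10) = 1/70 each.
If it is in any of boxes 2, 4, and 5 (prior 1/7 each): that box was opened and seen not to hold the prize — ruled out; weight (1/7)·0 = 0 each.
If it is in box 6 (prior 1/7): the host has 20 equally likely choices, so probability 1/20; weight (1/7)·(1/20) = 1/140.
The weights sum to 1/20.
So P(the gold coin in box 7 | the host opened box 2, box 4, and box 5) = (1/70) / (1/20) = 2/7.

2/7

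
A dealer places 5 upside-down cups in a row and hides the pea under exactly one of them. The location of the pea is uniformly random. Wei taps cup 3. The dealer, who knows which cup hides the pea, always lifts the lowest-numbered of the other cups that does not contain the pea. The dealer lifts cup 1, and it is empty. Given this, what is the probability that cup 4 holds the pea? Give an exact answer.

Condition on the true location of the pea.
If it is under cup 1 (prior 1/5): the dealer opened cup 1, so this case is ruled out; weight (1/5)·0 = 0.
If it is under any of cups 2, 3, 4, and 5 (prior 1/5 each): cup 1 is the lowest-numbered option available, probability 1; weight (1/5)·1 = 1/5 each.
The weights sum to 4/5.
So P(the pea under cup 4 | the dealer opened cup 1) = (1/5) / (4/5) = 1/4.

1/4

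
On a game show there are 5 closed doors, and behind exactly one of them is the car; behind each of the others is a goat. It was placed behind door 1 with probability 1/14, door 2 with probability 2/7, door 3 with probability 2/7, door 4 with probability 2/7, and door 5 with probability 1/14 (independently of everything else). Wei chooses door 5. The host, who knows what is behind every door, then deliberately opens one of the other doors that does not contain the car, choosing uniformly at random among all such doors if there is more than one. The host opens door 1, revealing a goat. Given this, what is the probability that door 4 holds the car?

16/51

Apply Bayes' rule, conditioning on where the car actually is.
If it is behind door 1 (prior 1/14): the host opened door 1, so this case is ruled out; weight (1/14)·0 = 0.
If it is behind any of doors 2, 3, and 4 (prior 2/7 each): the host has 3 equally likely choices, so probability 1/3; weight (2/7)·(1/3) = 2/21 each.
If it is behind door 5 (prior 1/14): the host has 4 equally likely choices, so probability 1/4; weight (1/14)·(1/4) = 1/56.
The weights sum to 17/56.
So P(the car behind door 4 | the host opened door 1) = (2/21) / (17/56) = 16/51.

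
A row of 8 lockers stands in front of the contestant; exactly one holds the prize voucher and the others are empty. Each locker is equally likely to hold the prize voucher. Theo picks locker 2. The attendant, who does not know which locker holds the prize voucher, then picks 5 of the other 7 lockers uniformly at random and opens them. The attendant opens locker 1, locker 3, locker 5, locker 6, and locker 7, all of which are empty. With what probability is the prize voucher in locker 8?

Condition on the true location of the prize voucher.
If it is in any of lockers 1, 3, 5, 6, and 7 (prior 1/8 each): that locker was opened and seen not to hold the prize — ruled out; weight (1/8)·0 = 0 each.
If it is in any of lockers 2, 4, and 8 (prior 1/8 each): the attendant picks exactly this set with probability 1/21 regardless, and none is the prize; weight (1/8)·(1/21) = 1/168 each.
The weights sum to 1/56.
So P(the prize voucher in locker 8 | the attendant opened locker 1, locker 3, locker 5, locker 6, and locker 7) = (1/168) / (1/56) = 1/3.

1/3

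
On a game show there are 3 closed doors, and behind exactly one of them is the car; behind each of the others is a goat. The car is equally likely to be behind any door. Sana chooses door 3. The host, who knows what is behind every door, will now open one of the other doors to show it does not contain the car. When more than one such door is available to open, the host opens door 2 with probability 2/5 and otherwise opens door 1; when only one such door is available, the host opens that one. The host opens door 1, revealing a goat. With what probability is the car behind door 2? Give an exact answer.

5/8

Consider each possible location of the car in turn.
If it is behind door 1 (prior 1/3): the host opened door 1, so this case is ruled out; weight (1/3)·0 = 0.
If it is behind door 2 (prior 1/3): only door 1 is available, probability 1; weight (1/3)·1 = 1/3.
If it is behind door 3 (prior 1/3): door 2 is available but not opened, probability 3/5; weight (1/3)·(3/5) = 1/5.
The weights sum to 8/15.
So P(the car behind door 2 | the host opened door 1) = (1/3) / (8/15) = 5/8.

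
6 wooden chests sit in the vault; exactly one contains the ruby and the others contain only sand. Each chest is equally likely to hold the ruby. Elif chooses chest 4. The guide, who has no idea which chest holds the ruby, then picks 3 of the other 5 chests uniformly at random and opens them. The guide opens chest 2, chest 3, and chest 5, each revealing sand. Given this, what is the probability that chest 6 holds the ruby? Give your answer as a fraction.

Consider each possible location of the ruby in turn.
If it is in any of chests 1, 4, and 6 (prior 1/6 each): the guide picks exactly this set with probability 1/10 regardless, and none is the prize; weight (1/6)·(1/10) = 1/60 each.
If it is in any of chests 2, 3, and 5 (prior 1/6 each): that chest was opened and seen not to hold the prize — ruled out; weight (1/6)·0 = 0 each.
The weights sum to 1/20.
So P(the ruby in chest 6 | the guide opened chest 2, chest 3, and chest 5) = (1/60) / (1/20) = 1/3.

1/3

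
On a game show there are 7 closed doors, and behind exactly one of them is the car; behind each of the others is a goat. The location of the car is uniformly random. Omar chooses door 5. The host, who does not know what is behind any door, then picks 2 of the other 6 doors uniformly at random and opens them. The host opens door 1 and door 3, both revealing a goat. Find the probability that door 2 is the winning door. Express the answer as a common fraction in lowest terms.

Condition on the true location of the car.
If it is behind either of doors 1 and 3 (prior 1/7 each): that door was opened and seen not to hold the prize — ruled out; weight (1/7)·0 = 0 each.
If it is behind any of doors 2, 4, 5, 6, and 7 (prior 1/7 each): the host picks exactly this set with probability 1/15 regardless, and none is the prize; weight (1/7)·(1/15) = 1/105 each.
The weights sum to 1/21.
So P(the car behind door 2 | the host opened door 1 and door 3) = (1/105) / (1/21) = 1/5.

1/5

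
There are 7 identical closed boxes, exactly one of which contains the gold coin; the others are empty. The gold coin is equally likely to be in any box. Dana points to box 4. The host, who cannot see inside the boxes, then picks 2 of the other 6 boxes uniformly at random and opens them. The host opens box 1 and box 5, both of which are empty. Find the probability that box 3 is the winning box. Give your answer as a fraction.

Consider each possible location of the gold coin in turn.
If it is in either of boxes 1 and 5 (prior 1/7 each): that box was opened and seen not to hold the prize — ruled out; weight (1/7)·0 = 0 each.
If it is in any of boxes 2, 3, 4, 6, and 7 (prior 1/7 each): the host picks exactly this set with probability 1/15 regardless, and none is the prize; weight (1/7)·(1/15) = 1/105 each.
The weights sum to 1/21.
So P(the gold coin in box 3 | the host opened box 1 and box 5) = (1/105) / (1/21) = 1/5.

1/5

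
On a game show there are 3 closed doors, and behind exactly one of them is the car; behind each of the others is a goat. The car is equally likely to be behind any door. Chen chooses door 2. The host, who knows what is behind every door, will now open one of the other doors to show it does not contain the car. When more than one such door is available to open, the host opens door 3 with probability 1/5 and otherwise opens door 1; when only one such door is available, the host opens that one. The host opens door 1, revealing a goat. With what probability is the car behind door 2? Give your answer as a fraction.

Apply Bayes' rule, conditioning on where the car actually is.
If it is behind door 1 (prior 1/3): the host opened door 1, so this case is ruled out; weight (1/3)·0 = 0.
If it is behind door 2 (prior 1/3): door 3 is available but not opened, probability 4/5; weight (1/3)·(4/5) = 4/15.
If it is behind door 3 (prior 1/3): only door 1 is available, probability 1; weight (1/3)·1 = 1/3.
The weights sum to 3/5.
So P(the car behind door 2 | the host opened door 1) = (4/15) / (3/5) = 4/9.

4/9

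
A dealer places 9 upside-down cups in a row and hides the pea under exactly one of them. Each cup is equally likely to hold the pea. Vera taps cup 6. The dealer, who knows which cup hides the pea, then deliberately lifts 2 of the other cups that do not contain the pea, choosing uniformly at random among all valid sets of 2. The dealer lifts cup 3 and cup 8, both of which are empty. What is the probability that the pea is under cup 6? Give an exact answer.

Apply Bayes' rule, conditioning on where the pea actually is.
If it is under any of cups 1, 2, 4, 5, 7, and 9 (prior 1/9 each): the dealer has 21 equally likely choices, so probability 1/21; weight (1/9)·(1/21) = 1/189 each.
If it is under either of cups 3 and 8 (prior 1/9 each): that cup was opened and seen not to hold the prize — ruled out; weight (1/9)·0 = 0 each.
If it is under cup 6 (prior 1/9): the dealer has 28 equally likely choices, so probability 1/28; weight (1/9)·(1/28) = 1/252.
The weights sum to 1/28.
So P(the pea under cup 6 | the dealer opened cup 3 and cup 8) = (1/252) / (1/28) = 1/9.

1/9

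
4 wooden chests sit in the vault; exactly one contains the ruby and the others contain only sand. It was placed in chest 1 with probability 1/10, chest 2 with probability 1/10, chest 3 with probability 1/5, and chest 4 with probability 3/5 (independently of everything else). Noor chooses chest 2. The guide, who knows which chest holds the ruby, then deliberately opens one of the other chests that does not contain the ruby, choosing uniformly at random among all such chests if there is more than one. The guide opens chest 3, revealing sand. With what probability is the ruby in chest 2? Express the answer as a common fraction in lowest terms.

2/23

Condition on the true location of the ruby.
If it is in chest 1 (prior 1/10): the guide has 2 equally likely choices, so probability 1/2; weight (1/10)·(1/2) = 1/20.
If it is in chest 2 (prior 1/10): the guide has 3 equally likely choices, so probability 1/3; weight (1/10)·(1/3) = 1/30.
If it is in chest 3 (prior 1/5): the guide opened chest 3, so this case is ruled out; weight (1/5)·0 = 0.
If it is in chest 4 (prior 3/5): the guide has 2 equally likely choices, so probability 1/2; weight (3/5)·(1/2) = 3/10.
The weights sum to 23/60.
So P(the ruby in chest 2 | the guide opened chest 3) = (1/30) / (23/60) = 2/23.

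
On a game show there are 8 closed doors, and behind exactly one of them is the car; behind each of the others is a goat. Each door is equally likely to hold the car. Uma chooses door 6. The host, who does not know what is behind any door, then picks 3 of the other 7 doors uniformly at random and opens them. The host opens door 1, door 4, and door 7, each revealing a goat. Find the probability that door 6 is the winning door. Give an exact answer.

Condition on the true location of the car.
If it is behind any of doors 1, 4, and 7 (prior 1/8 each): that door was opened and seen not to hold the prize — ruled out; weight (1/8)·0 = 0 each.
If it is behind any of doors 2, 3, 5, 6, and 8 (prior 1/8 each): the host picks exactly this set with probability 1/35 regardless, and none is the prize; weight (1/8)·(1/35) = 1/280 each.
The weights sum to 1/56.
So P(the car behind door 6 | the host opened door 1, door 4, and door 7) = (1/280) / (1/56) = 1/5.

1/5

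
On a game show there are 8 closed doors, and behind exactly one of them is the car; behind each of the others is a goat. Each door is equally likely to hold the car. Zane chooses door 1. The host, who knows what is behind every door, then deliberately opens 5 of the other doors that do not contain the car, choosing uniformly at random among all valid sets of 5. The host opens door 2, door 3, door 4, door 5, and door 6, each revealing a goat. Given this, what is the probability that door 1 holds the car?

1/8

Consider each possible location of the car in turn.
If it is behind door 1 (prior 1/8): the host has 21 equally likely choices, so probability 1/21; weight (1/8)·(1/21) = 1/168.
If it is behind any of doors 2, 3, 4, 5, and 6 (prior 1/8 each): that door was opened and seen not to hold the prize — ruled out; weight (1/8)·0 = 0 each.
If it is behind either of doors 7 and 8 (prior 1/8 each): the host has 6 equally likely choices, so probability 1/6; weight (1/8)·(1/6) = 1/48 each.
The weights sum to 1/21.
So P(the car behind door 1 | the host opened door 2, door 3, door 4, door 5, and door 6) = (1/168) / (1/21) = 1/8.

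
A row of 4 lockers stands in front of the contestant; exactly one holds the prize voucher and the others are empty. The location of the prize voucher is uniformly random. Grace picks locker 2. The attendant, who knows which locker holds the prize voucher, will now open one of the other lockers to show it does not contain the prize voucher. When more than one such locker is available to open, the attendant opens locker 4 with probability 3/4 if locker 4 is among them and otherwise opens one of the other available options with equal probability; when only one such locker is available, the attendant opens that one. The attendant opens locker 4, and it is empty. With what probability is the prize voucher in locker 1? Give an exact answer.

1/3

Apply Bayes' rule, conditioning on where the prize voucher actually is.
If it is in any of lockers 1, 2, and 3 (prior 1/4 each): locker 4 is available, opened with probability 3/4; weight (1/4)·(3/4) = 3/16 each.
If it is in locker 4 (prior 1/4): the attendant opened locker 4, so this case is ruled out; weight (1/4)·0 = 0.
The weights sum to 9/16.
So P(the prize voucher in locker 1 | the attendant opened locker 4) = (3/16) / (9/16) = 1/3.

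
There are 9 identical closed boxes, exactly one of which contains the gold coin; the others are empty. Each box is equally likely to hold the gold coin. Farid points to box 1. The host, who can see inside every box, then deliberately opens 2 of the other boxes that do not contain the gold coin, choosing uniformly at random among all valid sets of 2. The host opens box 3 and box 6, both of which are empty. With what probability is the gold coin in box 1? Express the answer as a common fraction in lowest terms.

1/9

Apply Bayes' rule, conditioning on where the gold coin actually is.
If it is in box 1 (prior 1/9): the host has 28 equally likely choices, so probability 1/28; weight (1/9)·(1/28) = 1/252.
If it is in any of boxes 2, 4, 5, 7, 8, and 9 (prior 1/9 each): the host has 21 equally likely choices, so probability 1/21; weight (1/9)·(1/21) = 1/189 each.
If it is in either of boxes 3 and 6 (prior 1/9 each): that box was opened and seen not to hold the prize — ruled out; weight (1/9)·0 = 0 each.
The weights sum to 1/28.
So P(the gold coin in box 1 | the host opened box 3 and box 6) = (1/252) / (1/28) = 1/9.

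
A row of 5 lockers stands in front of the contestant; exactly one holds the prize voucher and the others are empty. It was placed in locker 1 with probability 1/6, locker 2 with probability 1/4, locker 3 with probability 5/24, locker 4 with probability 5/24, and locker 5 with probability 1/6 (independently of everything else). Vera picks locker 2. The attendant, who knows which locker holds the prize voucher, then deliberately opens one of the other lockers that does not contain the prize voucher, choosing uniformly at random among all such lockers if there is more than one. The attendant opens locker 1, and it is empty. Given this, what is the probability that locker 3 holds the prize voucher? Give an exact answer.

Apply Bayes' rule, conditioning on where the prize voucher actually is.
If it is in locker 1 (prior 1/6): the attendant opened locker 1, so this case is ruled out; weight (1/6)·0 = 0.
If it is in locker 2 (prior 1/4): the attendant has 4 equally likely choices, so probability 1/4; weight (1/4)·(1/4) = 1/16.
If it is in either of lockers 3 and 4 (prior 5/24 each): the attendant has 3 equally likely choices, so probability 1/3; weight (5/24)·(1/3) = 5/72 each.
If it is in locker 5 (prior 1/6): the attendant has 3 equally likely choices, so probability 1/3; weight (1/6)·(1/3) = 1/18.
The weights sum to 37/144.
So P(the prize voucher in locker 3 | the attendant opened locker 1) = (5/72) / (37/144) = 10/37.

10/37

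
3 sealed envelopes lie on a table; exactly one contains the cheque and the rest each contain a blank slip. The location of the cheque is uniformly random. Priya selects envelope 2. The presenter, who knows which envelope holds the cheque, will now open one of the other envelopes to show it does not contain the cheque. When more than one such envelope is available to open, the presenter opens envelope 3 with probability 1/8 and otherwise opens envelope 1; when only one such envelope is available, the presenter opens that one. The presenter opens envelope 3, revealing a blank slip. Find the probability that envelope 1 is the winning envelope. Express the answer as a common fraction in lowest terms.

Condition on the true location of the cheque.
If it is in envelope 1 (prior 1/3): only envelope 3 is available, probability 1; weight (1/3)·1 = 1/3.
If it is in envelope 2 (prior 1/3): envelope 3 is available, opened with probability 1/8; weight (1/3)·(1/8) = 1/24.
If it is in envelope 3 (prior 1/3): the presenter opened envelope 3, so this case is ruled out; weight (1/3)·0 = 0.
The weights sum to 3/8.
So P(the cheque in envelope 1 | the presenter opened envelope 3) = (1/3) / (3/8) = 8/9.

8/9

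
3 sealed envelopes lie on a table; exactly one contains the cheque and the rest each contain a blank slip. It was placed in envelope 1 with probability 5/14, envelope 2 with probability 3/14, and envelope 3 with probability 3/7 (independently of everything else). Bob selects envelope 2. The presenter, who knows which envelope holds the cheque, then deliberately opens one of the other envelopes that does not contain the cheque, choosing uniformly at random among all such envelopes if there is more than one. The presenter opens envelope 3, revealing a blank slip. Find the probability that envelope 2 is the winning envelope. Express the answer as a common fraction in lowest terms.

Apply Bayes' rule, conditioning on where the cheque actually is.
If it is in envelope 1 (prior 5/14): the presenter has no choice, probability 1; weight (5/14)·1 = 5/14.
If it is in envelope 2 (prior 3/14): the presenter has 2 equally likely choices, so probability 1/2; weight (3/14)·(1/2) = 3/28.
If it is in envelope 3 (prior 3/7): the presenter opened envelope 3, so this case is ruled out; weight (3/7)·0 = 0.
The weights sum to 13/28.
So P(the cheque in envelope 2 | the presenter opened envelope 3) = (3/28) / (13/28) = 3/13.

3/13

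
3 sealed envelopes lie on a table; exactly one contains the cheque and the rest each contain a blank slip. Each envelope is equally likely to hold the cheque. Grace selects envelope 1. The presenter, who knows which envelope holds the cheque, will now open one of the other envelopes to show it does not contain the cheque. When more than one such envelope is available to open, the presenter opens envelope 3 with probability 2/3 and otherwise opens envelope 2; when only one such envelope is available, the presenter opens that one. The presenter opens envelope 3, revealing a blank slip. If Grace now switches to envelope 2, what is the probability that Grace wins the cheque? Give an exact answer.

3/5

Condition on the true location of the cheque.
If it is in envelope 1 (prior 1/3): envelope 3 is available, opened with probability 2/3; weight (1/3)·(2/3) = 2/9.
If it is in envelope 2 (prior 1/3): only envelope 3 is available, probability 1; weight (1/3)·1 = 1/3.
If it is in envelope 3 (prior 1/3): the presenter opened envelope 3, so this case is ruled out; weight (1/3)·0 = 0.
The weights sum to 5/9.
So P(the cheque in envelope 2 | the presenter opened envelope 3) = (1/3) / (5/9) = 3/5.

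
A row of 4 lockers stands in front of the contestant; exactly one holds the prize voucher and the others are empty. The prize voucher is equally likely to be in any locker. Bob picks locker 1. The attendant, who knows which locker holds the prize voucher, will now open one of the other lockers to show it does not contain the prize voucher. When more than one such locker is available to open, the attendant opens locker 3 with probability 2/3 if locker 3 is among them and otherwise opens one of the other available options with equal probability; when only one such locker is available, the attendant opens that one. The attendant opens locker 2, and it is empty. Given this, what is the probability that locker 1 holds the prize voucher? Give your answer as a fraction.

1/6

Consider each possible location of the prize voucher in turn.
If it is in locker 1 (prior 1/4): locker 3 is available but not opened; locker 2 gets probability (1 − 2/3)/2 = 1/6; weight (1/4)·(1/6) = 1/24.
If it is in locker 2 (prior 1/4): the attendant opened locker 2, so this case is ruled out; weight (1/4)·0 = 0.
If it is in locker 3 (prior 1/4): locker 3 holds the prize so is unavailable; the attendant chooses uniformly among the 2 others, probability 1/2; weight (1/4)·(1/2) = 1/8.
If it is in locker 4 (prior 1/4): locker 3 is available but not opened, probability 1/3; weight (1/4)·(1/3) = 1/12.
The weights sum to 1/4.
So P(the prize voucher in locker 1 | the attendant opened locker 2) = (1/24) / (1/4) = 1/6.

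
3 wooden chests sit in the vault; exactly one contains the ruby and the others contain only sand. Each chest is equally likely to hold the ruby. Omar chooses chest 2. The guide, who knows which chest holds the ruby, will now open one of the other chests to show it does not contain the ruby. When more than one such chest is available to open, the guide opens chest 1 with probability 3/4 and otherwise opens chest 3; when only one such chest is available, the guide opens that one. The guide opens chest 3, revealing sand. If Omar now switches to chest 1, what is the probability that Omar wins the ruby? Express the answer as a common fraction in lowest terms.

Condition on the true location of the ruby.
If it is in chest 1 (prior 1/3): only chest 3 is available, probability 1; weight (1/3)·1 = 1/3.
If it is in chest 2 (prior 1/3): chest 1 is available but not opened, probability 1/4; weight (1/3)·(1/4) = 1/12.
If it is in chest 3 (prior 1/3): the guide opened chest 3, so this case is ruled out; weight (1/3)·0 = 0.
The weights sum to 5/12.
So P(the ruby in chest 1 | the guide opened chest 3) = (1/3) / (5/12) = 4/5.

4/5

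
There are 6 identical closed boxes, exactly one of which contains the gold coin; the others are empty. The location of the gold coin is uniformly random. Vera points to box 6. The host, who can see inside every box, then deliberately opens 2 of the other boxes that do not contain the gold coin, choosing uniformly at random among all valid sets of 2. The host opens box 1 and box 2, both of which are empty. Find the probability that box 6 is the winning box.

1/6

Condition on the true location of the gold coin.
If it is in either of boxes 1 and 2 (prior 1/6 each): that box was opened and seen not to hold the prize — ruled out; weight (1/6)·0 = 0 each.
If it is in any of boxes 3, 4, and 5 (prior 1/6 each): the host has 6 equally likely choices, so probability 1/6; weight (1/6)·(1/6) = 1/36 each.
If it is in box 6 (prior 1/6): the host has 10 equally likely choices, so probability 1/10; weight (1/6)·(1/10) = 1/60.
The weights sum to 1/10.
So P(the gold coin in box 6 | the host opened box 1 and box 2) = (1/60) / (1/10) = 1/6.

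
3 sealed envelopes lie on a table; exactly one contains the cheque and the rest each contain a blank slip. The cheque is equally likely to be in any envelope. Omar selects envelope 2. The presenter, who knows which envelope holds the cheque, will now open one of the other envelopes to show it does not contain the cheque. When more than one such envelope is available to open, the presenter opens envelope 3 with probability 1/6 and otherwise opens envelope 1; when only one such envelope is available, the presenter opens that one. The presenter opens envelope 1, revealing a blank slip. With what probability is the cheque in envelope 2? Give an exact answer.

5/11

Condition on the true location of the cheque.
If it is in envelope 1 (prior 1/3): the presenter opened envelope 1, so this case is ruled out; weight (1/3)·0 = 0.
If it is in envelope 2 (prior 1/3): envelope 3 is available but not opened, probability 5/6; weight (1/3)·(5/6) = 5/18.
If it is in envelope 3 (prior 1/3): only envelope 1 is available, probability 1; weight (1/3)·1 = 1/3.
The weights sum to 11/18.
So P(the cheque in envelope 2 | the presenter opened envelope 1) = (5/18) / (11/18) = 5/11.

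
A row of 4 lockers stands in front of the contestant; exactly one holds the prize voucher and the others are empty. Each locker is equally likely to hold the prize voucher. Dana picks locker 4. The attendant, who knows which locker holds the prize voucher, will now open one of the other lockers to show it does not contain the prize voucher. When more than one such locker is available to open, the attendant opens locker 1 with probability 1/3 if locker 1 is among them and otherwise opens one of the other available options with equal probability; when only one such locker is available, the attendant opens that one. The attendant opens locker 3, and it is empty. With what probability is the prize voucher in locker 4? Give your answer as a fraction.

2/9

Condition on the true location of the prize voucher.
If it is in locker 1 (prior 1/4): locker 1 holds the prize so is unavailable; the attendant chooses uniformly among the 2 others, probability 1/2; weight (1/4)·(1/2) = 1/8.
If it is in locker 2 (prior 1/4): locker 1 is available but not opened, probability 2/3; weight (1/4)·(2/3) = 1/6.
If it is in locker 3 (prior 1/4): the attendant opened locker 3, so this case is ruled out; weight (1/4)·0 = 0.
If it is in locker 4 (prior 1/4): locker 1 is available but not opened; locker 3 gets probability (1 − 1/3)/2 = 1/3; weight (1/4)·(1/3) = 1/12.
The weights sum to 3/8.
So P(the prize voucher in locker 4 | the attendant opened locker 3) = (1/12) / (3/8) = 2/9.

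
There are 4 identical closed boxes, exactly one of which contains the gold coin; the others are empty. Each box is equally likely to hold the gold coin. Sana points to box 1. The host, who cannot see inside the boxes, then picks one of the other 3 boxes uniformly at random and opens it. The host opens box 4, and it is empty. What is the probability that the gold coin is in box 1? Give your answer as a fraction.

Consider each possible location of the gold coin in turn.
If it is in any of boxes 1, 2, and 3 (prior 1/4 each): the host picks box 4 with probability 1/3 regardless, and it is not the prize; weight (1/4)·(1/3) = 1/12 each.
If it is in box 4 (prior 1/4): the host opened box 4, so this case is ruled out; weight (1/4)·0 = 0.
The weights sum to 1/4.
So P(the gold coin in box 1 | the host opened box 4) = (1/12) / (1/4) = 1/3.

1/3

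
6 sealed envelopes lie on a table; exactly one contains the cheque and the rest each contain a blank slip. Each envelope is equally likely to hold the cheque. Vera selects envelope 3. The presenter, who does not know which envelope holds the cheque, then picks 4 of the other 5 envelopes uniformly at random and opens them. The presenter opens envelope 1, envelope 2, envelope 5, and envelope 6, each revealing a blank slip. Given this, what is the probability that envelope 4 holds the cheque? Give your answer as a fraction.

Because the presenter chose which envelopes to open without knowing where the cheque is, the choice is independent of the prize location. Learning that none of the 4 opened envelopes holds the cheque simply rules out those 4 locations and leaves the remaining 2 envelopes still equally likely by symmetry.
So P(the cheque in envelope 4) = 1/2.

1/2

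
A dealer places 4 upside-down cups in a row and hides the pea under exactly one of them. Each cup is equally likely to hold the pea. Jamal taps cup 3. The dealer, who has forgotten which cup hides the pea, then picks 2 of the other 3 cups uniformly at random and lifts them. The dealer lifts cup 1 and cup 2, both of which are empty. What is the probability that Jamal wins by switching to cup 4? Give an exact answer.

1/2

Apply Bayes' rule, conditioning on where the pea actually is.
If it is under either of cups 1 and 2 (prior 1/4 each): that cup was opened and seen not to hold the prize — ruled out; weight (1/4)·0 = 0 each.
If it is under either of cups 3 and 4 (prior 1/4 each): the dealer picks exactly this set with probability 1/3 regardless, and none is the prize; weight (1/4)·(1/3) = 1/12 each.
The weights sum to 1/6.
So P(the pea under cup 4 | the dealer opened cup 1 and cup 2) = (1/12) / (1/6) = 1/2.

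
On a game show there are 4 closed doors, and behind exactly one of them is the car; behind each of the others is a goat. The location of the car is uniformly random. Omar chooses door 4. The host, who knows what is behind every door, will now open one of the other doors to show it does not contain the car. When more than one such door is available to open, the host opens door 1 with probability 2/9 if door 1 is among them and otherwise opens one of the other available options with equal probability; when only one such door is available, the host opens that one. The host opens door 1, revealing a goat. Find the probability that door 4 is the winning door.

Condition on the true location of the car.
If it is behind door 1 (prior 1/4): the host opened door 1, so this case is ruled out; weight (1/4)·0 = 0.
If it is behind any of doors 2, 3, and 4 (prior 1/4 each): door 1 is available, opened with probability 2/9; weight (1/4)·(2/9) = 1/18 each.
The weights sum to 1/6.
So P(the car behind door 4 | the host opened door 1) = (1/18) / (1/6) = 1/3.

1/3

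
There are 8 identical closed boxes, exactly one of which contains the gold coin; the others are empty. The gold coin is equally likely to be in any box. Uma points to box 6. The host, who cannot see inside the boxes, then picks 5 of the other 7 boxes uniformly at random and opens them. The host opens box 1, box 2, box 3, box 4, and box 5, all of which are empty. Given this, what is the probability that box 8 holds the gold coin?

Because the host chose which boxes to open without knowing where the gold coin is, the choice is independent of the prize location. Learning that none of the 5 opened boxes holds the gold coin simply rules out those 5 locations and leaves the remaining 3 boxes still equally likely by symmetry.
So P(the gold coin in box 8) = 1/3.

1/3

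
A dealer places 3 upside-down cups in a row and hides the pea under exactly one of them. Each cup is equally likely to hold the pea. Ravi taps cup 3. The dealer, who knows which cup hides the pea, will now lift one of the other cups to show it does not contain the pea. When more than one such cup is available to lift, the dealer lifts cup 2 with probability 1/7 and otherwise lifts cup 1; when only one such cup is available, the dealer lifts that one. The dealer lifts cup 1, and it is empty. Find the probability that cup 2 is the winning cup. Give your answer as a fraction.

Consider each possible location of the pea in turn.
If it is under cup 1 (prior 1/3): the dealer opened cup 1, so this case is ruled out; weight (1/3)·0 = 0.
If it is under cup 2 (prior 1/3): only cup 1 is available, probability 1; weight (1/3)·1 = 1/3.
If it is under cup 3 (prior 1/3): cup 2 is available but not opened, probability 6/7; weight (1/3)·(6/7) = 2/7.
The weights sum to 13/21.
So P(the pea under cup 2 | the dealer opened cup 1) = (1/3) / (13/21) = 7/13.

7/13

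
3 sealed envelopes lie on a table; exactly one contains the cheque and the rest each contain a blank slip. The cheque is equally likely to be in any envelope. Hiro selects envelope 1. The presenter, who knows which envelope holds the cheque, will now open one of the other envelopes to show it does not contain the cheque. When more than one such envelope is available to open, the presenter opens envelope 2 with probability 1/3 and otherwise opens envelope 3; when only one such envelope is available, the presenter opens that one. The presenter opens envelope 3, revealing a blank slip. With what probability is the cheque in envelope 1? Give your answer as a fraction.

Condition on the true location of the cheque.
If it is in envelope 1 (prior 1/3): envelope 2 is available but not opened, probability 2/3; weight (1/3)·(2/3) = 2/9.
If it is in envelope 2 (prior 1/3): only envelope 3 is available, probability 1; weight (1/3)·1 = 1/3.
If it is in envelope 3 (prior 1/3): the presenter opened envelope 3, so this case is ruled out; weight (1/3)·0 = 0.
The weights sum to 5/9.
So P(the cheque in envelope 1 | the presenter opened envelope 3) = (2/9) / (5/9) = 2/5.

2/5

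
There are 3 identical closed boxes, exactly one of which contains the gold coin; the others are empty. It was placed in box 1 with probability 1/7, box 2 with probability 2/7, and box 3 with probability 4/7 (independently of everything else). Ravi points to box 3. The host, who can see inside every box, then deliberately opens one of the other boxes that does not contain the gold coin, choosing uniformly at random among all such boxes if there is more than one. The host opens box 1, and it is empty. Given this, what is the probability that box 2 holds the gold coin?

1/2

Condition on the true location of the gold coin.
If it is in box 1 (prior 1/7): the host opened box 1, so this case is ruled out; weight (1/7)·0 = 0.
If it is in box 2 (prior 2/7): the host has no choice, probability 1; weight (2/7)·1 = 2/7.
If it is in box 3 (prior 4/7): the host has 2 equally likely choices, so probability 1/2; weight (4/7)·(1/2) = 2/7.
The weights sum to 4/7.
So P(the gold coin in box 2 | the host opened box 1) = (2/7) / (4/7) = 1/2.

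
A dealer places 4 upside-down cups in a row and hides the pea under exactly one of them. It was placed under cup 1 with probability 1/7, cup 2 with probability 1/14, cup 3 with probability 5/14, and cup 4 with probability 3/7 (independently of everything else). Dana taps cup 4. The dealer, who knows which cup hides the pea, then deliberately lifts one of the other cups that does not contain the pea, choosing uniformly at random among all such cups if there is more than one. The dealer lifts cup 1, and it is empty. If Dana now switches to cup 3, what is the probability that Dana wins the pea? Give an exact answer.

Condition on the true location of the pea.
If it is under cup 1 (prior 1/7): the dealer opened cup 1, so this case is ruled out; weight (1/7)·0 = 0.
If it is under cup 2 (prior 1/14): the dealer has 2 equally likely choices, so probability 1/2; weight (1/14)·(1/2) = 1/28.
If it is under cup 3 (prior 5/14): the dealer has 2 equally likely choices, so probability 1/2; weight (5/14)·(1/2) = 5/28.
If it is under cup 4 (prior 3/7): the dealer has 3 equally likely choices, so probability 1/3; weight (3/7)·(1/3) = 1/7.
The weights sum to 5/14.
So P(the pea under cup 3 | the dealer opened cup 1) = (5/28) / (5/14) = 1/2.

1/2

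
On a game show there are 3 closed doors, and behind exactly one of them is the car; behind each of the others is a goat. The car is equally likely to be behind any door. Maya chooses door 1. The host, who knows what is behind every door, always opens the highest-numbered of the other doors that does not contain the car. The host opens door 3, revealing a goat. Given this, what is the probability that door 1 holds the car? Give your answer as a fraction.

1/2

Apply Bayes' rule, conditioning on where the car actually is.
If it is behind either of doors 1 and 2 (prior 1/3 each): door 3 is the highest-numbered option available, probability 1; weight (1/3)·1 = 1/3 each.
If it is behind door 3 (prior 1/3): the host opened door 3, so this case is ruled out; weight (1/3)·0 = 0.
The weights sum to 2/3.
So P(the car behind door 1 | the host opened door 3) = (1/3) / (2/3) = 1/2.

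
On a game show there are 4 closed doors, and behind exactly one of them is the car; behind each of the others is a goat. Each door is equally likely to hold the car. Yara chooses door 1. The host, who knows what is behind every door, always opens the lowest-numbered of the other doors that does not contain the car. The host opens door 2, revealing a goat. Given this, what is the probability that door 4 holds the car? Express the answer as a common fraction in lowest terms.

Condition on the true location of the car.
If it is behind any of doors 1, 3, and 4 (prior 1/4 each): door 2 is the lowest-numbered option available, probability 1; weight (1/4)·1 = 1/4 each.
If it is behind door 2 (prior 1/4): the host opened door 2, so this case is ruled out; weight (1/4)·0 = 0.
The weights sum to 3/4.
So P(the car behind door 4 | the host opened door 2) = (1/4) / (3/4) = 1/3.

1/3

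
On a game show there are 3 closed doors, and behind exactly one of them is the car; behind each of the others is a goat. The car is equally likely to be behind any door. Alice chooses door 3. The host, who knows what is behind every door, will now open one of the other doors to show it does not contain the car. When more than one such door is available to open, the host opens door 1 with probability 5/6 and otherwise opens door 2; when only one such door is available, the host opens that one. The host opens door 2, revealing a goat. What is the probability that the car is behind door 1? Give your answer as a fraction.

Apply Bayes' rule, conditioning on where the car actually is.
If it is behind door 1 (prior 1/3): only door 2 is available, probability 1; weight (1/3)·1 = 1/3.
If it is behind door 2 (prior 1/3): the host opened door 2, so this case is ruled out; weight (1/3)·0 = 0.
If it is behind door 3 (prior 1/3): door 1 is available but not opened, probability 1/6; weight (1/3)·(1/6) = 1/18.
The weights sum to 7/18.
So P(the car behind door 1 | the host opened door 2) = (1/3) / (7/18) = 6/7.

6/7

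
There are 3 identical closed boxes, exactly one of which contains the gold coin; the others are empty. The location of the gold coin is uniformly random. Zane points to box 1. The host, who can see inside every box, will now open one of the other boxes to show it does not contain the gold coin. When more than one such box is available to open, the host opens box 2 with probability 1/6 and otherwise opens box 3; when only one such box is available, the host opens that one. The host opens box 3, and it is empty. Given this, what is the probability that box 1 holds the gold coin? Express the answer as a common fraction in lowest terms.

5/11

Apply Bayes' rule, conditioning on where the gold coin actually is.
If it is in box 1 (prior 1/3): box 2 is available but not opened, probability 5/6; weight (1/3)·(5/6) = 5/18.
If it is in box 2 (prior 1/3): only box 3 is available, probability 1; weight (1/3)·1 = 1/3.
If it is in box 3 (prior 1/3): the host opened box 3, so this case is ruled out; weight (1/3)·0 = 0.
The weights sum to 11/18.
So P(the gold coin in box 1 | the host opened box 3) = (5/18) / (11/18) = 5/11.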